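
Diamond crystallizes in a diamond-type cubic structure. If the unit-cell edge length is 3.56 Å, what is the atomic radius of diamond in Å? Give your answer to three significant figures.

In a diamond cubic lattice, nearest neighbors lie along the body diagonal with √3·a = 8r.
r = √3·a/8 = 1.7321 × 3.56 / 8 = 0.771 Å.

0.771 Å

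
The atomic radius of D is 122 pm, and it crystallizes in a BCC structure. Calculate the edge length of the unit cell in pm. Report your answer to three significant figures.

In a BCC lattice, atoms touch along the body diagonal, so √3·a = 4r.
a = 4r/√3 = 4 × 122 / 1.7321 = 282 pm.

282 pm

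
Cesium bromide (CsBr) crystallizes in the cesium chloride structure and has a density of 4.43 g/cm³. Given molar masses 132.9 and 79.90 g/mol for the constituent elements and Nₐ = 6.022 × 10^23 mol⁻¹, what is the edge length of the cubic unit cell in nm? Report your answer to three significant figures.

0.430 nm

M(CsBr) = 212.8 g/mol; Z = 1 formula unit per cell.
a³ = Z·M/(N_A·ρ) = 1 × 212.8 / (6.022 × 10²³ × 4.43) = 7.977 × 10^-23 cm³, so a = 4.305 × 10^-8 cm = 0.430 nm.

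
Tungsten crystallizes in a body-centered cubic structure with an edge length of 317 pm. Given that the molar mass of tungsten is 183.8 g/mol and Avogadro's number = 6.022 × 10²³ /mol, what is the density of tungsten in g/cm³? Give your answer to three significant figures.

19.2 g/cm³

A BCC unit cell contains Z = 2 atoms.
Cell volume: a³ = (317 pm)³ = (3.170 × 10^-8 cm)³ = 3.186 × 10^-23 cm³.
ρ = Z·M/(N_A·a³) = 2 × 183.8 / (6.022 × 10²³ × 3.186 × 10^-23) = 19.16 g/cm³.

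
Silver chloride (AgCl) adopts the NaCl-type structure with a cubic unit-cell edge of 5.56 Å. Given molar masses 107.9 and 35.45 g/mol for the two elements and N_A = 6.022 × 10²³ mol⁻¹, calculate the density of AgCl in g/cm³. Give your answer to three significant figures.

5.54 g/cm³

The NaCl-type structure contains Z = 4 formula units per cell; M(AgCl) = 107.9 + 35.45 = 143.35 g/mol.
a³ = (5.560 × 10^-8 cm)³ = 1.719 × 10^-22 cm³.
ρ = 4 × 143.35 / (6.022 × 10²³ × 1.719 × 10^-22) = 5.540 g/cm³.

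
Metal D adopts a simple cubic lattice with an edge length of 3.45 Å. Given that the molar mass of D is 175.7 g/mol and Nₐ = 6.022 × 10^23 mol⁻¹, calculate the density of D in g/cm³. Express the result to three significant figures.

A simple cubic unit cell contains Z = 1 atom.
Cell volume: a³ = (3.45 Å)³ = (3.450 × 10^-8 cm)³ = 4.106 × 10^-23 cm³.
ρ = Z·M/(N_A·a³) = 1 × 175.7 / (6.022 × 10²³ × 4.106 × 10^-23) = 7.105 g/cm³.

7.11 g/cm³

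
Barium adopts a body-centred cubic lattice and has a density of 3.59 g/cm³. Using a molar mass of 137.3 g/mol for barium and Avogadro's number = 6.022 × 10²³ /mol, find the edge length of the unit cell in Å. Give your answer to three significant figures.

With Z = 2 atoms per BCC cell, a³ = Z·M/(N_A·ρ) = 2 × 137.3 / (6.022 × 10²³ × 3.590 g/cm³) = 1.270 × 10^-22 cm³.
a = (1.270 × 10^-22)^(1/3) = 5.027 × 10^-8 cm = 5.03 Å.

5.03 Å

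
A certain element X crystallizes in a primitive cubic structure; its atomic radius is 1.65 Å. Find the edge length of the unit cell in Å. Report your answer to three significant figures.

In a simple cubic lattice, atoms touch along the cell edge, so a = 2r.
a = 2r = 2 × 1.65 = 3.30 Å.

3.30 Å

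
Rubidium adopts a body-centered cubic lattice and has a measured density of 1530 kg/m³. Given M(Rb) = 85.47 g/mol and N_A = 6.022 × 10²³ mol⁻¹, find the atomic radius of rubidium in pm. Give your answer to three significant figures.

247 pm

For a BCC cell (Z = 2), a³ = Z·M/(N_A·ρ) = 2 × 85.47 / (6.022 × 10²³ × 1.530) = 1.855 × 10^-22 cm³, so a = 5.703 × 10^-8 cm = 570.3 pm.
Atoms touch along the body diagonal, so √3·a = 4r, so r = 0.4330 × a = 247 pm.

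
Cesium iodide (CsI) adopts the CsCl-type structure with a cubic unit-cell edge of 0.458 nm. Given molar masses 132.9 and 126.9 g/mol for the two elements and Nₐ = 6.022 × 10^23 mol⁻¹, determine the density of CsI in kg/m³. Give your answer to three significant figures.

The CsCl-type structure contains Z = 1 formula unit per cell; M(CsI) = 132.9 + 126.9 = 259.8 g/mol.
a³ = (4.580 × 10^-8 cm)³ = 9.607 × 10^-23 cm³.
ρ = 1 × 259.8 / (6.022 × 10²³ × 9.607 × 10^-23) = 4.491 g/cm³ = 4490 kg/m³.

4490 kg/m³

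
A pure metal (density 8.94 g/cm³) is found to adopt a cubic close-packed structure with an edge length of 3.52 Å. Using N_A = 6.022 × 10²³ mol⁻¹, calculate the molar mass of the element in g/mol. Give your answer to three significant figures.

An FCC cell has Z = 4 atoms; a = 3.520 × 10^-8 cm.
M = ρ·N_A·a³/Z = 8.94 × 6.022 × 10²³ × 4.361 × 10^-23 / 4 = 58.7 g/mol.

58.7 g/mol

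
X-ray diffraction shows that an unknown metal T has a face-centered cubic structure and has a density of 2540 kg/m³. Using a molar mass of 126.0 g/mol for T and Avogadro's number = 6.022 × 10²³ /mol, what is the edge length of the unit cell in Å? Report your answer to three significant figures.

6.91 Å

With Z = 4 atoms per FCC cell, a³ = Z·M/(N_A·ρ) = 4 × 126.0 / (6.022 × 10²³ × 2.540 g/cm³) = 3.295 × 10^-22 cm³.
a = (3.295 × 10^-22)^(1/3) = 6.907 × 10^-8 cm = 6.91 Å.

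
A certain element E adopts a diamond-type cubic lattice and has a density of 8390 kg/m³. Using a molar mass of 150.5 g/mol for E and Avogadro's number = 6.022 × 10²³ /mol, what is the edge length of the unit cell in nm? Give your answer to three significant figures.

With Z = 8 atoms per diamond cubic cell, a³ = Z·M/(N_A·ρ) = 8 × 150.5 / (6.022 × 10²³ × 8.390 g/cm³) = 2.383 × 10^-22 cm³.
a = (2.383 × 10^-22)^(1/3) = 6.200 × 10^-8 cm = 0.620 nm.

0.620 nm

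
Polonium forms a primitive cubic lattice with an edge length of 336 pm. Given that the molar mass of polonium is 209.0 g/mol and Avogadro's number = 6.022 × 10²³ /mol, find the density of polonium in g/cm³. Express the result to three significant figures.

A simple cubic unit cell contains Z = 1 atom.
Cell volume: a³ = (336 pm)³ = (3.360 × 10^-8 cm)³ = 3.793 × 10^-23 cm³.
ρ = Z·M/(N_A·a³) = 1 × 209.0 / (6.022 × 10²³ × 3.793 × 10^-23) = 9.149 g/cm³.

9.15 g/cm³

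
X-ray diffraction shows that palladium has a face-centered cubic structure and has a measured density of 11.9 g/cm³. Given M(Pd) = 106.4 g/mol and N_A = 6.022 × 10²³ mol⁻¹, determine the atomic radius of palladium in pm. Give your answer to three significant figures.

For an FCC cell (Z = 4), a³ = Z·M/(N_A·ρ) = 4 × 106.4 / (6.022 × 10²³ × 11.90) = 5.939 × 10^-23 cm³, so a = 3.902 × 10^-8 cm = 390.2 pm.
Atoms touch along the face diagonal, so √2·a = 4r, so r = 0.3536 × a = 138 pm.

138 pm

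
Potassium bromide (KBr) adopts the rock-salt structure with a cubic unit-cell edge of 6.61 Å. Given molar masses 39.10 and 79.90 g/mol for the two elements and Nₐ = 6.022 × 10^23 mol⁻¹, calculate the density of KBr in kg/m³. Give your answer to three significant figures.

2740 kg/m³

The rock-salt structure contains Z = 4 formula units per cell; M(KBr) = 39.10 + 79.90 = 119.0 g/mol.
a³ = (6.610 × 10^-8 cm)³ = 2.888 × 10^-22 cm³.
ρ = 4 × 119.0 / (6.022 × 10²³ × 2.888 × 10^-22) = 2.737 g/cm³ = 2740 kg/m³.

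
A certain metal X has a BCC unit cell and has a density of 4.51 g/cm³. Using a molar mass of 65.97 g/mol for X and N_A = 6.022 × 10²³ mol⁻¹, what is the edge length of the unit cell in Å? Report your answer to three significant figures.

3.65 Å

With Z = 2 atoms per BCC cell, a³ = Z·M/(N_A·ρ) = 2 × 65.97 / (6.022 × 10²³ × 4.510 g/cm³) = 4.858 × 10^-23 cm³.
a = (4.858 × 10^-23)^(1/3) = 3.649 × 10^-8 cm = 3.65 Å.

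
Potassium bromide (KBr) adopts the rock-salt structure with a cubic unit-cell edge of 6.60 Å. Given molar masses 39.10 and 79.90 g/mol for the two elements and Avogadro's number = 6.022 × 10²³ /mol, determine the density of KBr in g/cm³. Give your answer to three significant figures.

2.75 g/cm³

The rock-salt structure contains Z = 4 formula units per cell; M(KBr) = 39.10 + 79.90 = 119.0 g/mol.
a³ = (6.600 × 10^-8 cm)³ = 2.875 × 10^-22 cm³.
ρ = 4 × 119.0 / (6.022 × 10²³ × 2.875 × 10^-22) = 2.749 g/cm³.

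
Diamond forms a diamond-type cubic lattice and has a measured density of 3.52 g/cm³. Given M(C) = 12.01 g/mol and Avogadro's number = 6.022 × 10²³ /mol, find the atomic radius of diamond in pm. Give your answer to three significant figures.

77.2 pm

For a diamond cubic cell (Z = 8), a³ = Z·M/(N_A·ρ) = 8 × 12.01 / (6.022 × 10²³ × 3.520) = 4.533 × 10^-23 cm³, so a = 3.565 × 10^-8 cm = 356.5 pm.
Nearest neighbors lie along the body diagonal with √3·a = 8r, so r = 0.2165 × a = 77.2 pm.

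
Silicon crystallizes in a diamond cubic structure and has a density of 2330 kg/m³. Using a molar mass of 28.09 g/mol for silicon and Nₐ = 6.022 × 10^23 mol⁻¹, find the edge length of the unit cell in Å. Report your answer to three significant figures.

5.43 Å

With Z = 8 atoms per diamond cubic cell, a³ = Z·M/(N_A·ρ) = 8 × 28.09 / (6.022 × 10²³ × 2.330 g/cm³) = 1.602 × 10^-22 cm³.
a = (1.602 × 10^-22)^(1/3) = 5.431 × 10^-8 cm = 5.43 Å.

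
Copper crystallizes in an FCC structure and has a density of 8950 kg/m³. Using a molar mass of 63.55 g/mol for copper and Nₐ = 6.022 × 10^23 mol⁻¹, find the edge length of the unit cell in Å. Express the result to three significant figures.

With Z = 4 atoms per FCC cell, a³ = Z·M/(N_A·ρ) = 4 × 63.55 / (6.022 × 10²³ × 8.950 g/cm³) = 4.716 × 10^-23 cm³.
a = (4.716 × 10^-23)^(1/3) = 3.613 × 10^-8 cm = 3.61 Å.

3.61 Å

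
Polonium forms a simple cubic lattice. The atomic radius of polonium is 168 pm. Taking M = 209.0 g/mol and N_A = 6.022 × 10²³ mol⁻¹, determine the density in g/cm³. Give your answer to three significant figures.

9.15 g/cm³

In a simple cubic lattice, atoms touch along the cell edge, so a = 2r, giving a = 336.0 pm = 3.360 × 10^-8 cm.
With Z = 1, ρ = Z·M/(N_A·a³) = 1 × 209.0 / (6.022 × 10²³ × 3.793 × 10^-23) = 9.149 g/cm³.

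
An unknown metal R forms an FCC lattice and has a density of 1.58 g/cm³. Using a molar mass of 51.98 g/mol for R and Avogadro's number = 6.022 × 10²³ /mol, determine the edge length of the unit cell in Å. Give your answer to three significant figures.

6.02 Å

With Z = 4 atoms per FCC cell, a³ = Z·M/(N_A·ρ) = 4 × 51.98 / (6.022 × 10²³ × 1.580 g/cm³) = 2.185 × 10^-22 cm³.
a = (2.185 × 10^-22)^(1/3) = 6.023 × 10^-8 cm = 6.02 Å.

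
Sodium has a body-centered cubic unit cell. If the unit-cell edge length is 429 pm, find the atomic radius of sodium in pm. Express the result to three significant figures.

186 pm

In a BCC lattice, atoms touch along the body diagonal, so √3·a = 4r.
r = √3·a/4 = 1.7321 × 429 / 4 = 186 pm.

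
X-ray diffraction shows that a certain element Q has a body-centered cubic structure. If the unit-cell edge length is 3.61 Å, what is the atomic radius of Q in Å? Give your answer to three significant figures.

In a BCC lattice, atoms touch along the body diagonal, so √3·a = 4r.
r = √3·a/4 = 1.7321 × 3.61 / 4 = 1.56 Å.

1.56 Å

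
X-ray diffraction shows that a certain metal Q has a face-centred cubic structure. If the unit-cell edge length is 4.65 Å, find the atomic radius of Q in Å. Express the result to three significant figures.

1.64 Å

In an FCC lattice, atoms touch along the face diagonal, so √2·a = 4r.
r = √2·a/4 = 1.4142 × 4.65 / 4 = 1.64 Å.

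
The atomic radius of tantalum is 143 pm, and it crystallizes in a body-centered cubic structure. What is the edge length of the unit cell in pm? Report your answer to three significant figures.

330 pm

In a BCC lattice, atoms touch along the body diagonal, so √3·a = 4r.
a = 4r/√3 = 4 × 143 / 1.7321 = 330 pm.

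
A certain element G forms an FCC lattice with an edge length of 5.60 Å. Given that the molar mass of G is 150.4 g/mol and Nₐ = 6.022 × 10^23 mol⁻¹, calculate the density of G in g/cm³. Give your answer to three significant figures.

An FCC unit cell contains Z = 4 atoms.
Cell volume: a³ = (5.60 Å)³ = (5.600 × 10^-8 cm)³ = 1.756 × 10^-22 cm³.
ρ = Z·M/(N_A·a³) = 4 × 150.4 / (6.022 × 10²³ × 1.756 × 10^-22) = 5.689 g/cm³.

5.69 g/cm³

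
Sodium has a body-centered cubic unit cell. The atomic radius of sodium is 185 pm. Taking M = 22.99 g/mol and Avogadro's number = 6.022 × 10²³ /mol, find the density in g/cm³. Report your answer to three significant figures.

0.979 g/cm³

In a BCC lattice, atoms touch along the body diagonal, so √3·a = 4r, giving a = 427.2 pm = 4.272 × 10^-8 cm.
With Z = 2, ρ = Z·M/(N_A·a³) = 2 × 22.99 / (6.022 × 10²³ × 7.799 × 10^-23) = 0.9791 g/cm³.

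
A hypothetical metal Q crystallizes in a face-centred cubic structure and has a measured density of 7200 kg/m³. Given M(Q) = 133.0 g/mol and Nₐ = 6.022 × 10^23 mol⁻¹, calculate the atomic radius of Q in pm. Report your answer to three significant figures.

For an FCC cell (Z = 4), a³ = Z·M/(N_A·ρ) = 4 × 133.0 / (6.022 × 10²³ × 7.200) = 1.227 × 10^-22 cm³, so a = 4.969 × 10^-8 cm = 496.9 pm.
Atoms touch along the face diagonal, so √2·a = 4r, so r = 0.3536 × a = 176 pm.

176 pm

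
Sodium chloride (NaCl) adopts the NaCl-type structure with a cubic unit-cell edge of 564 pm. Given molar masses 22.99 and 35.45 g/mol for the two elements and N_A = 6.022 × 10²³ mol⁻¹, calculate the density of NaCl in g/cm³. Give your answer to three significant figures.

2.16 g/cm³

The NaCl-type structure contains Z = 4 formula units per cell; M(NaCl) = 22.99 + 35.45 = 58.44 g/mol.
a³ = (5.640 × 10^-8 cm)³ = 1.794 × 10^-22 cm³.
ρ = 4 × 58.44 / (6.022 × 10²³ × 1.794 × 10^-22) = 2.164 g/cm³.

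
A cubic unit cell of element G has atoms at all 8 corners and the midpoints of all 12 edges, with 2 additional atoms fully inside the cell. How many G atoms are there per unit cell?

Corner atoms are shared by 8 cells (1/8 each), edge atoms by 4 (1/4 each), interior atoms are unshared.
Net atoms = 8 × 1/8 + 12 × 1/4 + 2 = 1 + 3 + 2 = 6.

6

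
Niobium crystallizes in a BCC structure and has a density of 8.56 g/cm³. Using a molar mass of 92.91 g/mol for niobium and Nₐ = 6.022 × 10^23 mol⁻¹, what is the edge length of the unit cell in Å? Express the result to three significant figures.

With Z = 2 atoms per BCC cell, a³ = Z·M/(N_A·ρ) = 2 × 92.91 / (6.022 × 10²³ × 8.560 g/cm³) = 3.605 × 10^-23 cm³.
a = (3.605 × 10^-23)^(1/3) = 3.303 × 10^-8 cm = 3.30 Å.

3.30 Å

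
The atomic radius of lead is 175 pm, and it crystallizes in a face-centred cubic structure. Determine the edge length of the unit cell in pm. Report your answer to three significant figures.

In an FCC lattice, atoms touch along the face diagonal, so √2·a = 4r.
a = 4r/√2 = 4 × 175 / 1.4142 = 495 pm.

495 pm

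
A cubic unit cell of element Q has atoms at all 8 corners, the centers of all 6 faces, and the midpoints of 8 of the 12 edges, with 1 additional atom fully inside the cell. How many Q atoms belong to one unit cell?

Corner atoms are shared by 8 cells (1/8 each), face atoms by 2 (1/2 each), edge atoms by 4 (1/4 each), interior atoms are unshared.
Net atoms = 8 × 1/8 + 6 × 1/2 + 8 × 1/4 + 1 = 1 + 3 + 2 + 1 = 7.

7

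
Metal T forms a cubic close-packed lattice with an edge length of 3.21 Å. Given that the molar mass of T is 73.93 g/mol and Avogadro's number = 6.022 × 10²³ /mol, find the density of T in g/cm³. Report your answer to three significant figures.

An FCC unit cell contains Z = 4 atoms.
Cell volume: a³ = (3.21 Å)³ = (3.210 × 10^-8 cm)³ = 3.308 × 10^-23 cm³.
ρ = Z·M/(N_A·a³) = 4 × 73.93 / (6.022 × 10²³ × 3.308 × 10^-23) = 14.85 g/cm³.

14.8 g/cm³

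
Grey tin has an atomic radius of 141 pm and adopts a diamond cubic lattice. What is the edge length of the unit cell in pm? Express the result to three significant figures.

651 pm

In a diamond cubic lattice, nearest neighbors lie along the body diagonal with √3·a = 8r.
a = 8r/√3 = 8 × 141 / 1.7321 = 651 pm.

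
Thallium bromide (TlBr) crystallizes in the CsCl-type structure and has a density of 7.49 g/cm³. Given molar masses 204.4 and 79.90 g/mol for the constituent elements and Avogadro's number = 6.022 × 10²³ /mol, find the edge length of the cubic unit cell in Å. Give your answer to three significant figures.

3.98 Å

M(TlBr) = 284.3 g/mol; Z = 1 formula unit per cell.
a³ = Z·M/(N_A·ρ) = 1 × 284.3 / (6.022 × 10²³ × 7.49) = 6.303 × 10^-23 cm³, so a = 3.980 × 10^-8 cm = 3.98 Å.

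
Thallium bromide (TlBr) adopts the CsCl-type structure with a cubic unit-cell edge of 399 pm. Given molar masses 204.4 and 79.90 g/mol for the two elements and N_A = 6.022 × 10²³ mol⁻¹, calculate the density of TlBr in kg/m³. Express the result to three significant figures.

7430 kg/m³

The CsCl-type structure contains Z = 1 formula unit per cell; M(TlBr) = 204.4 + 79.90 = 284.3 g/mol.
a³ = (3.990 × 10^-8 cm)³ = 6.352 × 10^-23 cm³.
ρ = 1 × 284.3 / (6.022 × 10²³ × 6.352 × 10^-23) = 7.432 g/cm³ = 7430 kg/m³.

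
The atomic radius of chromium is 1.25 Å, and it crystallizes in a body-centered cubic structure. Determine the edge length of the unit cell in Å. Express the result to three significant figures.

2.89 Å

In a BCC lattice, atoms touch along the body diagonal, so √3·a = 4r.
a = 4r/√3 = 4 × 1.25 / 1.7321 = 2.89 Å.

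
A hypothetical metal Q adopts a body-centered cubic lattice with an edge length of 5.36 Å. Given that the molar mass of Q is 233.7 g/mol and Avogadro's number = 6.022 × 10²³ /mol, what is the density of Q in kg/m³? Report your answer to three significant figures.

A BCC unit cell contains Z = 2 atoms.
Cell volume: a³ = (5.36 Å)³ = (5.360 × 10^-8 cm)³ = 1.540 × 10^-22 cm³.
ρ = Z·M/(N_A·a³) = 2 × 233.7 / (6.022 × 10²³ × 1.540 × 10^-22) = 5.040 g/cm³ = 5040 kg/m³.

5040 kg/m³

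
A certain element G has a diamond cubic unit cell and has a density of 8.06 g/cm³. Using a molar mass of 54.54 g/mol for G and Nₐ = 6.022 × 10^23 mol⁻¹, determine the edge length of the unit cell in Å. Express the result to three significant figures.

4.48 Å

With Z = 8 atoms per diamond cubic cell, a³ = Z·M/(N_A·ρ) = 8 × 54.54 / (6.022 × 10²³ × 8.060 g/cm³) = 8.989 × 10^-23 cm³.
a = (8.989 × 10^-23)^(1/3) = 4.480 × 10^-8 cm = 4.48 Å.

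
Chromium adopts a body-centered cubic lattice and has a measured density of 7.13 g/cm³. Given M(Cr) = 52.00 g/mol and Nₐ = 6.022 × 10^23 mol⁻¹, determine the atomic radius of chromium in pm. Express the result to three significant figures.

For a BCC cell (Z = 2), a³ = Z·M/(N_A·ρ) = 2 × 52.00 / (6.022 × 10²³ × 7.130) = 2.422 × 10^-23 cm³, so a = 2.893 × 10^-8 cm = 289.3 pm.
Atoms touch along the body diagonal, so √3·a = 4r, so r = 0.4330 × a = 125 pm.

125 pm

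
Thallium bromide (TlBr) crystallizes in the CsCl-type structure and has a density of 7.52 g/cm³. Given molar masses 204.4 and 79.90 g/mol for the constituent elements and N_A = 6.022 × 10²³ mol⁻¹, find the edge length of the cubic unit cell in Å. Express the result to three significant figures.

M(TlBr) = 284.3 g/mol; Z = 1 formula unit per cell.
a³ = Z·M/(N_A·ρ) = 1 × 284.3 / (6.022 × 10²³ × 7.52) = 6.278 × 10^-23 cm³, so a = 3.974 × 10^-8 cm = 3.97 Å.

3.97 Å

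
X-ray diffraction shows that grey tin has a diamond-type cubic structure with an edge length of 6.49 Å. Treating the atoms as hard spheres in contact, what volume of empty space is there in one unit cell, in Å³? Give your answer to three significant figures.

In a diamond cubic lattice nearest neighbors lie along the body diagonal with √3·a = 8r, so r = 0.2165a = 1.405 Å.
V_cell = a³ = 273.4 Å³; V_atoms = 8 × (4/3)πr³ = 92.97 Å³.
Empty space = 273.4 − 92.97 = 180 Å³.

180 Å³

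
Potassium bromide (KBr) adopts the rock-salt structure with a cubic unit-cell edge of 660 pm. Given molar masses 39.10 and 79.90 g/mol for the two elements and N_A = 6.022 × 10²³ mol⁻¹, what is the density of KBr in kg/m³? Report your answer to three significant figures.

The rock-salt structure contains Z = 4 formula units per cell; M(KBr) = 39.10 + 79.90 = 119.0 g/mol.
a³ = (6.600 × 10^-8 cm)³ = 2.875 × 10^-22 cm³.
ρ = 4 × 119.0 / (6.022 × 10²³ × 2.875 × 10^-22) = 2.749 g/cm³ = 2750 kg/m³.

2750 kg/m³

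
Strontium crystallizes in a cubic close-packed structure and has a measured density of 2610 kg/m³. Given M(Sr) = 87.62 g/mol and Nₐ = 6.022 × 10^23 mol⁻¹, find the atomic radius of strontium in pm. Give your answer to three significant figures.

214 pm

For an FCC cell (Z = 4), a³ = Z·M/(N_A·ρ) = 4 × 87.62 / (6.022 × 10²³ × 2.610) = 2.230 × 10^-22 cm³, so a = 6.064 × 10^-8 cm = 606.4 pm.
Atoms touch along the face diagonal, so √2·a = 4r, so r = 0.3536 × a = 214 pm.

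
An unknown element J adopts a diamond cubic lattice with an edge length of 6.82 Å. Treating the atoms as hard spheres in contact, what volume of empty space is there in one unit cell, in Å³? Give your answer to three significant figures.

In a diamond cubic lattice nearest neighbors lie along the body diagonal with √3·a = 8r, so r = 0.2165a = 1.477 Å.
V_cell = a³ = 317.2 Å³; V_atoms = 8 × (4/3)πr³ = 107.9 Å³.
Empty space = 317.2 − 107.9 = 209 Å³.

209 Å³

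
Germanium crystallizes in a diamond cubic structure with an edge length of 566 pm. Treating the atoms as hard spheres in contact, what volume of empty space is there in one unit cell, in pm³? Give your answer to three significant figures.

In a diamond cubic lattice nearest neighbors lie along the body diagonal with √3·a = 8r, so r = 0.2165a = 122.5 pm.
V_cell = a³ = 1.813 × 10^8 pm³; V_atoms = 8 × (4/3)πr³ = 6.167 × 10^7 pm³.
Empty space = 1.813 × 10^8 − 6.167 × 10^7 = 1.20 × 10^8 pm³.

1.20 × 10^8 pm³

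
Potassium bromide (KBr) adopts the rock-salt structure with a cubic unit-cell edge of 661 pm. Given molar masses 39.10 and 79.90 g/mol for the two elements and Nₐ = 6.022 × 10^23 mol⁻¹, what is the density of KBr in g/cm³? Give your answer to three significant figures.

2.74 g/cm³

The rock-salt structure contains Z = 4 formula units per cell; M(KBr) = 39.10 + 79.90 = 119.0 g/mol.
a³ = (6.610 × 10^-8 cm)³ = 2.888 × 10^-22 cm³.
ρ = 4 × 119.0 / (6.022 × 10²³ × 2.888 × 10^-22) = 2.737 g/cm³.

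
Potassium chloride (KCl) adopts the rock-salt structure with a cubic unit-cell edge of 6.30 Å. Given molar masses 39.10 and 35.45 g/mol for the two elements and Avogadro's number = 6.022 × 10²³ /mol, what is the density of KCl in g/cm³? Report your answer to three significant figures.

1.98 g/cm³

The rock-salt structure contains Z = 4 formula units per cell; M(KCl) = 39.10 + 35.45 = 74.55 g/mol.
a³ = (6.300 × 10^-8 cm)³ = 2.500 × 10^-22 cm³.
ρ = 4 × 74.55 / (6.022 × 10²³ × 2.500 × 10^-22) = 1.980 g/cm³.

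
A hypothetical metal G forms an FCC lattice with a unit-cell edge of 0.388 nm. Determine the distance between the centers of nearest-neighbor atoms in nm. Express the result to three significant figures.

In an FCC structure, atoms touch along the face diagonal, so √2·a = 4r; the nearest-neighbor distance equals 2r = 0.7071·a.
d = 0.7071 × 0.388 = 0.274 nm.

0.274 nm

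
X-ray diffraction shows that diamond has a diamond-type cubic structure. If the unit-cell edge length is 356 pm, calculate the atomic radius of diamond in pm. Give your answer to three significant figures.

77.1 pm

In a diamond cubic lattice, nearest neighbors lie along the body diagonal with √3·a = 8r.
r = √3·a/8 = 1.7321 × 356 / 8 = 77.1 pm.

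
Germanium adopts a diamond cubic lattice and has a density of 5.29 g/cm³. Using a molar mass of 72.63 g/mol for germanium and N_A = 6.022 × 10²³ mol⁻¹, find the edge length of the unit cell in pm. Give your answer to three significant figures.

567 pm

With Z = 8 atoms per diamond cubic cell, a³ = Z·M/(N_A·ρ) = 8 × 72.63 / (6.022 × 10²³ × 5.290 g/cm³) = 1.824 × 10^-22 cm³.
a = (1.824 × 10^-22)^(1/3) = 5.671 × 10^-8 cm = 567 pm.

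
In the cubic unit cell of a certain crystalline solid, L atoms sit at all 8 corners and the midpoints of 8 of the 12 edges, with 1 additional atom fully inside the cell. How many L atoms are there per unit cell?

4

Corner atoms are shared by 8 cells (1/8 each), edge atoms by 4 (1/4 each), interior atoms are unshared.
Net atoms = 8 × 1/8 + 8 × 1/4 + 1 = 1 + 2 + 1 = 4.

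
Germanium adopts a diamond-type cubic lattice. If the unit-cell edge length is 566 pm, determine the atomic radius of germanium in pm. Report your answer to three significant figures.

In a diamond cubic lattice, nearest neighbors lie along the body diagonal with √3·a = 8r.
r = √3·a/8 = 1.7321 × 566 / 8 = 123 pm.

123 pm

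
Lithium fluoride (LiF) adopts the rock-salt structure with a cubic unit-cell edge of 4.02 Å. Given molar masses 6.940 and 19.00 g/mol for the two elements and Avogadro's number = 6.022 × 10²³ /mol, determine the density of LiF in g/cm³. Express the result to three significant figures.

The rock-salt structure contains Z = 4 formula units per cell; M(LiF) = 6.940 + 19.00 = 25.94 g/mol.
a³ = (4.020 × 10^-8 cm)³ = 6.496 × 10^-23 cm³.
ρ = 4 × 25.94 / (6.022 × 10²³ × 6.496 × 10^-23) = 2.652 g/cm³.

2.65 g/cm³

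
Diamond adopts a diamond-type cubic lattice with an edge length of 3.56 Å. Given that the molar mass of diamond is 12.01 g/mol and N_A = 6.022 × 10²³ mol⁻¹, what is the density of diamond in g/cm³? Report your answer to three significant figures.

A diamond cubic unit cell contains Z = 8 atoms.
Cell volume: a³ = (3.56 Å)³ = (3.560 × 10^-8 cm)³ = 4.512 × 10^-23 cm³.
ρ = Z·M/(N_A·a³) = 8 × 12.01 / (6.022 × 10²³ × 4.512 × 10^-23) = 3.536 g/cm³.

3.54 g/cm³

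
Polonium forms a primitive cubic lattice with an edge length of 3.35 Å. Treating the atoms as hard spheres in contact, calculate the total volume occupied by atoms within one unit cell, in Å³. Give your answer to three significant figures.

19.7 Å³

In a simple cubic lattice atoms touch along the cell edge, so a = 2r, so r = 0.5000a = 1.675 Å.
V_atoms = Z × (4/3)πr³ = 1 × (4/3)π × (1.675)³ = 19.7 Å³.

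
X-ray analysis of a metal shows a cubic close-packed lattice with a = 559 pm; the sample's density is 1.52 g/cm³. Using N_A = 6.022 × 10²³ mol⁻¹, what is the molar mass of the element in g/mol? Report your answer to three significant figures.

40.0 g/mol

An FCC cell has Z = 4 atoms; a = 5.590 × 10^-8 cm.
M = ρ·N_A·a³/Z = 1.52 × 6.022 × 10²³ × 1.747 × 10^-22 / 4 = 40.0 g/mol.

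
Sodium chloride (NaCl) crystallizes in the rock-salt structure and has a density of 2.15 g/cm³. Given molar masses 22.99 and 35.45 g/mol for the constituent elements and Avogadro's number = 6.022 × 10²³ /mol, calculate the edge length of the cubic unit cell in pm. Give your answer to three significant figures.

M(NaCl) = 58.44 g/mol; Z = 4 formula units per cell.
a³ = Z·M/(N_A·ρ) = 4 × 58.44 / (6.022 × 10²³ × 2.15) = 1.805 × 10^-22 cm³, so a = 5.652 × 10^-8 cm = 565 pm.

565 pm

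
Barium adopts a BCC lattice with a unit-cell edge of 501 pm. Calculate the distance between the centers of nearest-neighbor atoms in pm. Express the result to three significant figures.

In a BCC structure, atoms touch along the body diagonal, so √3·a = 4r; the nearest-neighbor distance equals 2r = 0.8660·a.
d = 0.8660 × 501 = 434 pm.

434 pm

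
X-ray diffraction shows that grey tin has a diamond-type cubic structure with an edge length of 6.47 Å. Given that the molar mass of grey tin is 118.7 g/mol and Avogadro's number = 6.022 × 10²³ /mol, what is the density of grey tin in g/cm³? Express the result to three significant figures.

A diamond cubic unit cell contains Z = 8 atoms.
Cell volume: a³ = (6.47 Å)³ = (6.470 × 10^-8 cm)³ = 2.708 × 10^-22 cm³.
ρ = Z·M/(N_A·a³) = 8 × 118.7 / (6.022 × 10²³ × 2.708 × 10^-22) = 5.822 g/cm³.

5.82 g/cm³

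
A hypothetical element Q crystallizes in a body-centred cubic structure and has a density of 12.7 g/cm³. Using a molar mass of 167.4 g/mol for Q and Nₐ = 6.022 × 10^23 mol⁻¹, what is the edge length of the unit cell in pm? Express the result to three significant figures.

With Z = 2 atoms per BCC cell, a³ = Z·M/(N_A·ρ) = 2 × 167.4 / (6.022 × 10²³ × 12.70 g/cm³) = 4.378 × 10^-23 cm³.
a = (4.378 × 10^-23)^(1/3) = 3.524 × 10^-8 cm = 352 pm.

352 pm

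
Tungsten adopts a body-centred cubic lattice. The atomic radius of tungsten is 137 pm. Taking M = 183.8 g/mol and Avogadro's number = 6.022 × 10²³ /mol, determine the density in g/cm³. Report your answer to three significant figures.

In a BCC lattice, atoms touch along the body diagonal, so √3·a = 4r, giving a = 316.4 pm = 3.164 × 10^-8 cm.
With Z = 2, ρ = Z·M/(N_A·a³) = 2 × 183.8 / (6.022 × 10²³ × 3.167 × 10^-23) = 19.27 g/cm³.

19.3 g/cm³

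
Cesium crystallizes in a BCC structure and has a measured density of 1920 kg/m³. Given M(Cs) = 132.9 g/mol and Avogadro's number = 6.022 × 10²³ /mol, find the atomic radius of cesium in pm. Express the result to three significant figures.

For a BCC cell (Z = 2), a³ = Z·M/(N_A·ρ) = 2 × 132.9 / (6.022 × 10²³ × 1.920) = 2.299 × 10^-22 cm³, so a = 6.126 × 10^-8 cm = 612.6 pm.
Atoms touch along the body diagonal, so √3·a = 4r, so r = 0.4330 × a = 265 pm.

265 pm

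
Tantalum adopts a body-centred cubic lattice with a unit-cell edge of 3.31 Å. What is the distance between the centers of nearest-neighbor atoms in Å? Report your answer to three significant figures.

2.87 Å

In a BCC structure, atoms touch along the body diagonal, so √3·a = 4r; the nearest-neighbor distance equals 2r = 0.8660·a.
d = 0.8660 × 3.31 = 2.87 Å.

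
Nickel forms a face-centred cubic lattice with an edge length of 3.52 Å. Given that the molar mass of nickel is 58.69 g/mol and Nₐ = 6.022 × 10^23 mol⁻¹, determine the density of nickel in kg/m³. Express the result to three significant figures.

An FCC unit cell contains Z = 4 atoms.
Cell volume: a³ = (3.52 Å)³ = (3.520 × 10^-8 cm)³ = 4.361 × 10^-23 cm³.
ρ = Z·M/(N_A·a³) = 4 × 58.69 / (6.022 × 10²³ × 4.361 × 10^-23) = 8.938 g/cm³ = 8940 kg/m³.

8940 kg/m³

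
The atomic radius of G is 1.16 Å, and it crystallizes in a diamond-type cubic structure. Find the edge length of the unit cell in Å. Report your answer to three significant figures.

In a diamond cubic lattice, nearest neighbors lie along the body diagonal with √3·a = 8r.
a = 8r/√3 = 8 × 1.16 / 1.7321 = 5.36 Å.

5.36 Å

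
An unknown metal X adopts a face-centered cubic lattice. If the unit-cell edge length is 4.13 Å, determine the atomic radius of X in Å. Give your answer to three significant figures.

1.46 Å

In an FCC lattice, atoms touch along the face diagonal, so √2·a = 4r.
r = √2·a/4 = 1.4142 × 4.13 / 4 = 1.46 Å.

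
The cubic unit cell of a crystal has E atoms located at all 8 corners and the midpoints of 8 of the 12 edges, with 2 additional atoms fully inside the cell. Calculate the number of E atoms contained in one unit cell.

5

Corner atoms are shared by 8 cells (1/8 each), edge atoms by 4 (1/4 each), interior atoms are unshared.
Net atoms = 8 × 1/8 + 8 × 1/4 + 2 = 1 + 2 + 2 = 5.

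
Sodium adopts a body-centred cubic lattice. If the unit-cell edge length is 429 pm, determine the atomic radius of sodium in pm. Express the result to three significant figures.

In a BCC lattice, atoms touch along the body diagonal, so √3·a = 4r.
r = √3·a/4 = 1.7321 × 429 / 4 = 186 pm.

186 pm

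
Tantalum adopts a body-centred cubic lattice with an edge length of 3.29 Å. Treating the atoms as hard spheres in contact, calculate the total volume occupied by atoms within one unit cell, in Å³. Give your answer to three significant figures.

In a BCC lattice atoms touch along the body diagonal, so √3·a = 4r, so r = 0.4330a = 1.425 Å.
V_atoms = Z × (4/3)πr³ = 2 × (4/3)π × (1.425)³ = 24.2 Å³.

24.2 Å³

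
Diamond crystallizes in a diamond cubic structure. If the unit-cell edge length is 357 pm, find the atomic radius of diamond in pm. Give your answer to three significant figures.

77.3 pm

In a diamond cubic lattice, nearest neighbors lie along the body diagonal with √3·a = 8r.
r = √3·a/8 = 1.7321 × 357 / 8 = 77.3 pm.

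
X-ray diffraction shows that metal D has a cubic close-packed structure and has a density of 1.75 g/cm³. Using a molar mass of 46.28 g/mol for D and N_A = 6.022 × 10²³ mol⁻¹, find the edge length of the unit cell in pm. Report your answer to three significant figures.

With Z = 4 atoms per FCC cell, a³ = Z·M/(N_A·ρ) = 4 × 46.28 / (6.022 × 10²³ × 1.750 g/cm³) = 1.757 × 10^-22 cm³.
a = (1.757 × 10^-22)^(1/3) = 5.600 × 10^-8 cm = 560 pm.

560 pm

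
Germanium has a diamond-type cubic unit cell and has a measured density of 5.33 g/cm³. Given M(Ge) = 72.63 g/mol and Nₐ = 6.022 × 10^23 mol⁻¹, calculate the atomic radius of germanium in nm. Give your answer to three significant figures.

For a diamond cubic cell (Z = 8), a³ = Z·M/(N_A·ρ) = 8 × 72.63 / (6.022 × 10²³ × 5.330) = 1.810 × 10^-22 cm³, so a = 5.657 × 10^-8 cm = 0.5657 nm.
Nearest neighbors lie along the body diagonal with √3·a = 8r, so r = 0.2165 × a = 0.122 nm.

0.122 nm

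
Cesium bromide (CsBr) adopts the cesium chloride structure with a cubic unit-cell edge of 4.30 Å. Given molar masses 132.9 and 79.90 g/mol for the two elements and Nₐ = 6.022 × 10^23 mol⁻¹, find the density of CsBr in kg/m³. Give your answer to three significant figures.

The cesium chloride structure contains Z = 1 formula unit per cell; M(CsBr) = 132.9 + 79.90 = 212.8 g/mol.
a³ = (4.300 × 10^-8 cm)³ = 7.951 × 10^-23 cm³.
ρ = 1 × 212.8 / (6.022 × 10²³ × 7.951 × 10^-23) = 4.445 g/cm³ = 4440 kg/m³.

4440 kg/m³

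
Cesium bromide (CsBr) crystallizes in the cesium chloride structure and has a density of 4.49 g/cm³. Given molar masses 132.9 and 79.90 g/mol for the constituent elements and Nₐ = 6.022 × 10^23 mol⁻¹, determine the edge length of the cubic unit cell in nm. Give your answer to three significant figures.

M(CsBr) = 212.8 g/mol; Z = 1 formula unit per cell.
a³ = Z·M/(N_A·ρ) = 1 × 212.8 / (6.022 × 10²³ × 4.49) = 7.870 × 10^-23 cm³, so a = 4.285 × 10^-8 cm = 0.429 nm.

0.429 nm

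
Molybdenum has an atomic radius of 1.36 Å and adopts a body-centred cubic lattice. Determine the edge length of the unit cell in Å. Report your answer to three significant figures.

3.14 Å

In a BCC lattice, atoms touch along the body diagonal, so √3·a = 4r.
a = 4r/√3 = 4 × 1.36 / 1.7321 = 3.14 Å.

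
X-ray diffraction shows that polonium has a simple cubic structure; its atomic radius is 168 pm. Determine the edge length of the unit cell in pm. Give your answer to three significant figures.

In a simple cubic lattice, atoms touch along the cell edge, so a = 2r.
a = 2r = 2 × 168 = 336 pm.

336 pm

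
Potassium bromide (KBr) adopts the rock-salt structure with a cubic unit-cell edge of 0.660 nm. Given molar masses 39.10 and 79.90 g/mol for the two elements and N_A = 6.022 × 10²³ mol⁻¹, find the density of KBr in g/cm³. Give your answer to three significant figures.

The rock-salt structure contains Z = 4 formula units per cell; M(KBr) = 39.10 + 79.90 = 119.0 g/mol.
a³ = (6.600 × 10^-8 cm)³ = 2.875 × 10^-22 cm³.
ρ = 4 × 119.0 / (6.022 × 10²³ × 2.875 × 10^-22) = 2.749 g/cm³.

2.75 g/cm³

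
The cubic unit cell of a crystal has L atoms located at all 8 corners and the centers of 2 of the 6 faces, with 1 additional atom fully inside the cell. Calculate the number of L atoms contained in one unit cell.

Corner atoms are shared by 8 cells (1/8 each), face atoms by 2 (1/2 each), interior atoms are unshared.
Net atoms = 8 × 1/8 + 2 × 1/2 + 1 = 1 + 1 + 1 = 3.

3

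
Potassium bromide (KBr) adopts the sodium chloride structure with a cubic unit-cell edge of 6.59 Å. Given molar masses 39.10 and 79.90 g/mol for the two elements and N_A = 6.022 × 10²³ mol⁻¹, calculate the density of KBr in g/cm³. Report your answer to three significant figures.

2.76 g/cm³

The sodium chloride structure contains Z = 4 formula units per cell; M(KBr) = 39.10 + 79.90 = 119.0 g/mol.
a³ = (6.590 × 10^-8 cm)³ = 2.862 × 10^-22 cm³.
ρ = 4 × 119.0 / (6.022 × 10²³ × 2.862 × 10^-22) = 2.762 g/cm³.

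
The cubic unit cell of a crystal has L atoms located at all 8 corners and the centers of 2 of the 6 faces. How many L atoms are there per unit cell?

Corner atoms are shared by 8 cells (1/8 each), face atoms by 2 (1/2 each).
Net atoms = 8 × 1/8 + 2 × 1/2 = 1 + 1 = 2.

2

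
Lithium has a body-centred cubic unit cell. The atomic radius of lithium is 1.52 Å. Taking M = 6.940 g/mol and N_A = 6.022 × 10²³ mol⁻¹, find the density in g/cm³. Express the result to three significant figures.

In a BCC lattice, atoms touch along the body diagonal, so √3·a = 4r, giving a = 3.510 Å = 3.510 × 10^-8 cm.
With Z = 2, ρ = Z·M/(N_A·a³) = 2 × 6.940 / (6.022 × 10²³ × 4.325 × 10^-23) = 0.5329 g/cm³.

0.533 g/cm³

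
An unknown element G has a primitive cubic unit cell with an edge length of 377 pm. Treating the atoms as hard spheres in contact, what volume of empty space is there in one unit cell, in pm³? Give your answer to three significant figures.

In a simple cubic lattice atoms touch along the cell edge, so a = 2r, so r = 0.5000a = 188.5 pm.
V_cell = a³ = 5.358 × 10^7 pm³; V_atoms = 1 × (4/3)πr³ = 2.806 × 10^7 pm³.
Empty space = 5.358 × 10^7 − 2.806 × 10^7 = 2.55 × 10^7 pm³.

2.55 × 10^7 pm³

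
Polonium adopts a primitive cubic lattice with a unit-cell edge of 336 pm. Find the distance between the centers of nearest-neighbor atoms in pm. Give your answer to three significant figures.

336 pm

In a simple cubic structure, atoms touch along the cell edge, so a = 2r; the nearest-neighbor distance equals 2r = 1.000·a.
d = 1.000 × 336 = 336 pm.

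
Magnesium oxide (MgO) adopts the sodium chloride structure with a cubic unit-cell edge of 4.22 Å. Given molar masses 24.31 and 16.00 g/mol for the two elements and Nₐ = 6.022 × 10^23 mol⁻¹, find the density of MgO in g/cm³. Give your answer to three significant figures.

3.56 g/cm³

The sodium chloride structure contains Z = 4 formula units per cell; M(MgO) = 24.31 + 16.00 = 40.31 g/mol.
a³ = (4.220 × 10^-8 cm)³ = 7.515 × 10^-23 cm³.
ρ = 4 × 40.31 / (6.022 × 10²³ × 7.515 × 10^-23) = 3.563 g/cm³.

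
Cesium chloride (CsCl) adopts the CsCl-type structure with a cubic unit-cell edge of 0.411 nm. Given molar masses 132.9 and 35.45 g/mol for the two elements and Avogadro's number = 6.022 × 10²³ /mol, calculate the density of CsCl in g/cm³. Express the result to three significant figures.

The CsCl-type structure contains Z = 1 formula unit per cell; M(CsCl) = 132.9 + 35.45 = 168.35 g/mol.
a³ = (4.110 × 10^-8 cm)³ = 6.943 × 10^-23 cm³.
ρ = 1 × 168.35 / (6.022 × 10²³ × 6.943 × 10^-23) = 4.027 g/cm³.

4.03 g/cm³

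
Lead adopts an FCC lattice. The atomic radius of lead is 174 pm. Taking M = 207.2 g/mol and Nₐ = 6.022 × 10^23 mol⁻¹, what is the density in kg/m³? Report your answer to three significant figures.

In an FCC lattice, atoms touch along the face diagonal, so √2·a = 4r, giving a = 492.1 pm = 4.921 × 10^-8 cm.
With Z = 4, ρ = Z·M/(N_A·a³) = 4 × 207.2 / (6.022 × 10²³ × 1.192 × 10^-22) = 11.55 g/cm³ = 11500 kg/m³.

11500 kg/m³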